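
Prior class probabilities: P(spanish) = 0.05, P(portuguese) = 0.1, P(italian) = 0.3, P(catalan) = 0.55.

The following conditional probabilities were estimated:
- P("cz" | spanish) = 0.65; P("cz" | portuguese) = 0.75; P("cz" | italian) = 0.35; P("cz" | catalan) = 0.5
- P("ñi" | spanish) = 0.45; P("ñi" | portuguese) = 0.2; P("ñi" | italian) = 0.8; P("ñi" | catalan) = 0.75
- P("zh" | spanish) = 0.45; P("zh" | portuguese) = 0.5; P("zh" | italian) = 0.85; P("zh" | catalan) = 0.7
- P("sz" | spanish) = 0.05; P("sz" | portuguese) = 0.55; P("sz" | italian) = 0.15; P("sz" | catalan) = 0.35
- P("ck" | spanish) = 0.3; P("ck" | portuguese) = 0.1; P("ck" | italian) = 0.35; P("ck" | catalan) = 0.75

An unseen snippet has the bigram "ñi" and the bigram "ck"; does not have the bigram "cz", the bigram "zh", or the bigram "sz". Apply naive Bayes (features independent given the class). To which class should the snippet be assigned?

spanish: 0.05 × (1−0.65) × 0.45 × (1−0.45) × (1−0.05) × 0.3 = 0.00123440625
portuguese: 0.1 × (1−0.75) × 0.2 × (1−0.5) × (1−0.55) × 0.1 = 0.0001125
italian: 0.3 × (1−0.35) × 0.8 × (1−0.85) × (1−0.15) × 0.35 = 0.0069615
catalan: 0.55 × (1−0.5) × 0.75 × (1−0.7) × (1−0.35) × 0.75 = 0.0301640625
Highest score → catalan.

catalan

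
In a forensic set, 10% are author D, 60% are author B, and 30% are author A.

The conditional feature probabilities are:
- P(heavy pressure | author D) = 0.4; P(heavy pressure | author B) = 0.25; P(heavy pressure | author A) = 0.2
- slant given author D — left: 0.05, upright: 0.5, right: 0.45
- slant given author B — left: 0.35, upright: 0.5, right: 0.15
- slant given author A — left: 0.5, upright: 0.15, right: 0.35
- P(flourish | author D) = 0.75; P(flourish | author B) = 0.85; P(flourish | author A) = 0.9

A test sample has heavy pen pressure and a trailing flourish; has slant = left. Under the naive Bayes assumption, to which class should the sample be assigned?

author D: 0.1 × 0.4 × 0.05 × 0.75 = 0.0015
author B: 0.6 × 0.25 × 0.35 × 0.85 = 0.044625
author A: 0.3 × 0.2 × 0.5 × 0.9 = 0.027
Highest score → author B.

author B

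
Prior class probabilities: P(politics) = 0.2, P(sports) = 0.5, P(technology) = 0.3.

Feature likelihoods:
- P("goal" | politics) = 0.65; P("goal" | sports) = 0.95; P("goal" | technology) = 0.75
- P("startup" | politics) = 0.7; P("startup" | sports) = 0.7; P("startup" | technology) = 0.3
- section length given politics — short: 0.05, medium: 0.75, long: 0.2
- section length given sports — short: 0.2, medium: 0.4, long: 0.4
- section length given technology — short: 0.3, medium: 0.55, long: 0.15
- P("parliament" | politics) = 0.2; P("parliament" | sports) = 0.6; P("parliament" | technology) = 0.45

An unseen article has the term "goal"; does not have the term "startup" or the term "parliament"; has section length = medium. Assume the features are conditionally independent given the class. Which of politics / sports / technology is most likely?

technology

politics: 0.2 × 0.65 × (1−0.7) × 0.75 × (1−0.2) = 0.0234
sports: 0.5 × 0.95 × (1−0.7) × 0.4 × (1−0.6) = 0.0228
technology: 0.3 × 0.75 × (1−0.3) × 0.55 × (1−0.45) = 0.04764375
Highest score → technology.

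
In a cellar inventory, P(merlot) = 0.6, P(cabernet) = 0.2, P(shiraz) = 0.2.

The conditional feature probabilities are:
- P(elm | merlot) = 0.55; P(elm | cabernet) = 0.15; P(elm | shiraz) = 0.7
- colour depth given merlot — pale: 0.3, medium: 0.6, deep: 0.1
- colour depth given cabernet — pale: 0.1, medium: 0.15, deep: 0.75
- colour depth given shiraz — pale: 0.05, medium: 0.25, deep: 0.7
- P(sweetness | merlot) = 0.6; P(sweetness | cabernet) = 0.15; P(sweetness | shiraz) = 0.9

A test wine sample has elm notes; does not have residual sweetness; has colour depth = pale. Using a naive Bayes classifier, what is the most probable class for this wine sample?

merlot

merlot: 0.6 × 0.55 × 0.3 × (1−0.6) = 0.0396
cabernet: 0.2 × 0.15 × 0.1 × (1−0.15) = 0.00255
shiraz: 0.2 × 0.7 × 0.05 × (1−0.9) = 0.0007
Highest score → merlot.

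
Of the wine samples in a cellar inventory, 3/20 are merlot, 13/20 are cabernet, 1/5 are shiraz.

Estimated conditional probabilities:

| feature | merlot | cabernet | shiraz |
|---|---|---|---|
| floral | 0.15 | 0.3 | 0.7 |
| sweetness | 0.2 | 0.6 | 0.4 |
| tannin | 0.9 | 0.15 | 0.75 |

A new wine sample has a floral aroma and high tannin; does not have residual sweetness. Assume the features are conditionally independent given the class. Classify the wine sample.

merlot: 0.15 × 0.15 × (1−0.2) × 0.9 = 0.0162
cabernet: 0.65 × 0.3 × (1−0.6) × 0.15 = 0.0117
shiraz: 0.2 × 0.7 × (1−0.4) × 0.75 = 0.063
Highest score → shiraz.

shiraz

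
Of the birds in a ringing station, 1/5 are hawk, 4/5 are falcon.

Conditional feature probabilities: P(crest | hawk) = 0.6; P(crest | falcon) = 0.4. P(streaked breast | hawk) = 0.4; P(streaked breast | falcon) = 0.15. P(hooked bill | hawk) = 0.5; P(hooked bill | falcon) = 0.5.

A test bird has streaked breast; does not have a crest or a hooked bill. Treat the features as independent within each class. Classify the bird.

hawk: 0.2 × (1−0.6) × 0.4 × (1−0.5) = 0.016
falcon: 0.8 × (1−0.4) × 0.15 × (1−0.5) = 0.036
Highest score → falcon.

falcon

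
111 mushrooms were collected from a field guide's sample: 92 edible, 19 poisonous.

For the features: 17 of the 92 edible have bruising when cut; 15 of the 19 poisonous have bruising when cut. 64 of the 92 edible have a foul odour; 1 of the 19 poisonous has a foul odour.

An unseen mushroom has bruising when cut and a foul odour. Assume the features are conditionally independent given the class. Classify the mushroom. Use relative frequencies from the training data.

edible

edible: (92/111) × (17/92) × (64/92) ≈ 0.106541
poisonous: (19/111) × (15/19) × (1/19) ≈ 0.00711238
Highest score → edible.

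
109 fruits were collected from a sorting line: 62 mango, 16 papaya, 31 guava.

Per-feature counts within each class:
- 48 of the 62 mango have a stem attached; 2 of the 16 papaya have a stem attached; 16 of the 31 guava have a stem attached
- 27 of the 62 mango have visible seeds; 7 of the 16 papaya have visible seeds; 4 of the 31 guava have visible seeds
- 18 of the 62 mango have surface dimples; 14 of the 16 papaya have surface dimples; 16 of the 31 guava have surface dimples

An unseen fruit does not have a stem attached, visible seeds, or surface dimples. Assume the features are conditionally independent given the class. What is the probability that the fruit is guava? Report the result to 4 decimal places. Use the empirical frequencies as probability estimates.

0.4895

mango: (62/109) × (14/62) × (35/62) × (44/62) ≈ 0.0514563
papaya: (16/109) × (14/16) × (9/16) × (2/16) ≈ 0.00903096
guava: (31/109) × (15/31) × (27/31) × (15/31) ≈ 0.0579958
P(guava | x) = 0.0579958 / 0.11848306 ≈ 0.4895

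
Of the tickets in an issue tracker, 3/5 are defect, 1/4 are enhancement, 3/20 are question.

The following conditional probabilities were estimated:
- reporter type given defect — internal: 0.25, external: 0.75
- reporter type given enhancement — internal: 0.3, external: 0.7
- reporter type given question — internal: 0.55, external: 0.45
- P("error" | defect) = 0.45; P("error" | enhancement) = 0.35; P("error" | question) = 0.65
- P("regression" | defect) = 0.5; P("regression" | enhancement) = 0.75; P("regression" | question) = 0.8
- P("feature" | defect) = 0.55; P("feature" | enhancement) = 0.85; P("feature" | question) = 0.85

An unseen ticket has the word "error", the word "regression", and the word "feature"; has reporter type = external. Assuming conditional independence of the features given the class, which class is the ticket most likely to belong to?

defect: 0.6 × 0.75 × 0.45 × 0.5 × 0.55 = 0.0556875
enhancement: 0.25 × 0.7 × 0.35 × 0.75 × 0.85 = 0.039046875
question: 0.15 × 0.45 × 0.65 × 0.8 × 0.85 = 0.029835
Highest score → defect.

defect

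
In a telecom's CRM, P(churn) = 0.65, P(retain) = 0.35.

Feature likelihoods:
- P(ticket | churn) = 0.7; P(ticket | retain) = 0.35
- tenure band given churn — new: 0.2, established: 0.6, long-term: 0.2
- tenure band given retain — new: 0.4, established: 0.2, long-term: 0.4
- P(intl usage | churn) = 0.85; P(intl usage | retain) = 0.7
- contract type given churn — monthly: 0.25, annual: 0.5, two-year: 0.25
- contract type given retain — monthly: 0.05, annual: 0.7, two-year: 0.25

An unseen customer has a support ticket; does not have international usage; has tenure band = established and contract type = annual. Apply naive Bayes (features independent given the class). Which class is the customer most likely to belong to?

churn

churn: 0.65 × 0.7 × 0.6 × (1−0.85) × 0.5 = 0.020475
retain: 0.35 × 0.35 × 0.2 × (1−0.7) × 0.7 = 0.005145
Highest score → churn.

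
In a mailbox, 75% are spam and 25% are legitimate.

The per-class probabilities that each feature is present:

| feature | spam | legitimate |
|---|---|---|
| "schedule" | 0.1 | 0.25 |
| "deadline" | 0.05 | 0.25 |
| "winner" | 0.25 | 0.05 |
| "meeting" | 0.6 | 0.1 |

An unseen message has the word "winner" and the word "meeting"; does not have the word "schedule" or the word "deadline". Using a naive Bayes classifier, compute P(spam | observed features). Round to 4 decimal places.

0.9927

spam: 0.75 × (1−0.1) × (1−0.05) × 0.25 × 0.6 = 0.0961875
legitimate: 0.25 × (1−0.25) × (1−0.25) × 0.05 × 0.1 = 0.000703125
P(spam | x) = 0.0961875 / 0.096890625 ≈ 0.9927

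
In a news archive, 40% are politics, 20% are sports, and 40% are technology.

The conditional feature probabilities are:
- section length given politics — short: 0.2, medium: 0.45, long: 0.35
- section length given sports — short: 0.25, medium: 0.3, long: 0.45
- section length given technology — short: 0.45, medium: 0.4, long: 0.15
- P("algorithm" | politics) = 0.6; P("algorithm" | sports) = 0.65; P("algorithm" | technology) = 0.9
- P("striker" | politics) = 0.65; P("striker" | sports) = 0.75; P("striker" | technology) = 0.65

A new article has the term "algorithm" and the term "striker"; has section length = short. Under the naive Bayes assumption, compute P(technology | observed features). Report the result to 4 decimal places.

politics: 0.4 × 0.2 × 0.6 × 0.65 = 0.0312
sports: 0.2 × 0.25 × 0.65 × 0.75 = 0.024375
technology: 0.4 × 0.45 × 0.9 × 0.65 = 0.1053
P(technology | x) = 0.1053 / 0.160875 ≈ 0.6545

0.6545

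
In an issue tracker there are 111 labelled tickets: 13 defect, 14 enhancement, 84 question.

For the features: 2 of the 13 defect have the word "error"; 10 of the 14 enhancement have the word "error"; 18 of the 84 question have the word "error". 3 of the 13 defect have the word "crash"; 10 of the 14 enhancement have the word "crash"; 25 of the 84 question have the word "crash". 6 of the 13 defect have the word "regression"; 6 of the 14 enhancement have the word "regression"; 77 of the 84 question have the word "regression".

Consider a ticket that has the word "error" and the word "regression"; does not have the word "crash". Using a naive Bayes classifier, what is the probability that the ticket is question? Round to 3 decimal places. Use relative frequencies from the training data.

0.857

defect: (13/111) × (2/13) × (10/13) × (6/13) ≈ 0.00639693
enhancement: (14/111) × (10/14) × (4/14) × (6/14) ≈ 0.0110314
question: (84/111) × (18/84) × (59/84) × (77/84) ≈ 0.104408
P(question | x) = 0.104408 / 0.12183633 ≈ 0.857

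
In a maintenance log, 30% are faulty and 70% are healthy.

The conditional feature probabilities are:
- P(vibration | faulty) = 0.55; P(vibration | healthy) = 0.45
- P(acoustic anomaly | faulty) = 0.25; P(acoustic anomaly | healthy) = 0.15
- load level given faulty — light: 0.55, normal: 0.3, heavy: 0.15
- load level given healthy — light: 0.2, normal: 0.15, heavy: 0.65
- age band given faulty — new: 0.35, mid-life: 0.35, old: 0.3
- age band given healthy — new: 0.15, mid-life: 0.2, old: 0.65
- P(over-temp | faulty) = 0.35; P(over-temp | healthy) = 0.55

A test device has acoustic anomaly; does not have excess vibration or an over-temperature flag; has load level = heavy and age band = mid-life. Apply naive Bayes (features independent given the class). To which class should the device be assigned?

faulty: 0.3 × (1−0.55) × 0.25 × 0.15 × 0.35 × (1−0.35) = 0.00115171875
healthy: 0.7 × (1−0.45) × 0.15 × 0.65 × 0.2 × (1−0.55) = 0.003378375
Highest score → healthy.

healthy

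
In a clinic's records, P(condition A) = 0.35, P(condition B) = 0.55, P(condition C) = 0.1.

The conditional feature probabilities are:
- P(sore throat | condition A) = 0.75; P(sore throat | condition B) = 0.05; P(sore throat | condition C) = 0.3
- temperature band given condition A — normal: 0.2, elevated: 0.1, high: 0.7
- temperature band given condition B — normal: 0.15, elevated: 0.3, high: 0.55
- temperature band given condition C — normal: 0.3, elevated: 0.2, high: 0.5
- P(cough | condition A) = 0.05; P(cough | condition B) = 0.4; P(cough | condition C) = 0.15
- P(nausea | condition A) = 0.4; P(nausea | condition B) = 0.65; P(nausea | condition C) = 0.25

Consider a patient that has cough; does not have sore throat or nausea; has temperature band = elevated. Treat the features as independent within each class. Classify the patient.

condition B

condition A: 0.35 × (1−0.75) × 0.1 × 0.05 × (1−0.4) = 0.0002625
condition B: 0.55 × (1−0.05) × 0.3 × 0.4 × (1−0.65) = 0.021945
condition C: 0.1 × (1−0.3) × 0.2 × 0.15 × (1−0.25) = 0.001575
Highest score → condition B.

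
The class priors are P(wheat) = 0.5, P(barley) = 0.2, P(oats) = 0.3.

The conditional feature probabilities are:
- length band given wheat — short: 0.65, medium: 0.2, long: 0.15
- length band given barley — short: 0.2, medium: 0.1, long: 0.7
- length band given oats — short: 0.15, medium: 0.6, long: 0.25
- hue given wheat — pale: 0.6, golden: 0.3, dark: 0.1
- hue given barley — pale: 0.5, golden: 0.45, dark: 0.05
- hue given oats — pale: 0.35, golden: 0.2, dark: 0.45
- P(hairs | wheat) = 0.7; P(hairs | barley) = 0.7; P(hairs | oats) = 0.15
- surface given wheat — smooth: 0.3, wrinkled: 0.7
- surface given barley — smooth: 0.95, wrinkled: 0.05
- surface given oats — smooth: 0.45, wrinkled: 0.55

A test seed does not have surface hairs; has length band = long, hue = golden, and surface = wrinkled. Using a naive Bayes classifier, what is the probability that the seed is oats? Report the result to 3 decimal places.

0.553

wheat: 0.5 × 0.15 × 0.3 × (1−0.7) × 0.7 = 0.004725
barley: 0.2 × 0.7 × 0.45 × (1−0.7) × 0.05 = 0.000945
oats: 0.3 × 0.25 × 0.2 × (1−0.15) × 0.55 = 0.0070125
P(oats | x) = 0.0070125 / 0.0126825 ≈ 0.553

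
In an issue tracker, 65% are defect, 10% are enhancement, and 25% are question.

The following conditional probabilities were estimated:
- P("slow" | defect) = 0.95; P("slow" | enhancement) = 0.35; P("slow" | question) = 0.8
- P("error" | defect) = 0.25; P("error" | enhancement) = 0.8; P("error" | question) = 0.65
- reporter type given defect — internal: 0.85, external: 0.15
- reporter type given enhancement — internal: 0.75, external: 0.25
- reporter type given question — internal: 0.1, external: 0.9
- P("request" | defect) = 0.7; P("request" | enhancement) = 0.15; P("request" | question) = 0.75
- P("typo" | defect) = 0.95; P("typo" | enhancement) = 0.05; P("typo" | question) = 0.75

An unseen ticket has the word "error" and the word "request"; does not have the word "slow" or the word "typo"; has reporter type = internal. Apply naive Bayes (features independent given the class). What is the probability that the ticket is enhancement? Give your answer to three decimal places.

0.867

defect: 0.65 × (1−0.95) × 0.25 × 0.85 × 0.7 × (1−0.95) = 0.00024171875
enhancement: 0.1 × (1−0.35) × 0.8 × 0.75 × 0.15 × (1−0.05) = 0.0055575
question: 0.25 × (1−0.8) × 0.65 × 0.1 × 0.75 × (1−0.75) = 0.000609375
P(enhancement | x) = 0.0055575 / 0.00640859375 ≈ 0.867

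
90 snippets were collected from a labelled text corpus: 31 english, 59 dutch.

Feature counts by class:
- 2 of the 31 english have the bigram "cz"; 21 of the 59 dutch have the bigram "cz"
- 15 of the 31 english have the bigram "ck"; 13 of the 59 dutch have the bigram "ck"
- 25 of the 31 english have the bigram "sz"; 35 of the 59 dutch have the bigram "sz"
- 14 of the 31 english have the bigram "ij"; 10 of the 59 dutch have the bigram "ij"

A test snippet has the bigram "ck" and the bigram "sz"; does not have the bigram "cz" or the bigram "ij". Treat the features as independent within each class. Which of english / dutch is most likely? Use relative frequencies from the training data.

english

english: (31/90) × (29/31) × (15/31) × (25/31) × (17/31) ≈ 0.0689526
dutch: (59/90) × (38/59) × (13/59) × (35/59) × (49/59) ≈ 0.0458345
Highest score → english.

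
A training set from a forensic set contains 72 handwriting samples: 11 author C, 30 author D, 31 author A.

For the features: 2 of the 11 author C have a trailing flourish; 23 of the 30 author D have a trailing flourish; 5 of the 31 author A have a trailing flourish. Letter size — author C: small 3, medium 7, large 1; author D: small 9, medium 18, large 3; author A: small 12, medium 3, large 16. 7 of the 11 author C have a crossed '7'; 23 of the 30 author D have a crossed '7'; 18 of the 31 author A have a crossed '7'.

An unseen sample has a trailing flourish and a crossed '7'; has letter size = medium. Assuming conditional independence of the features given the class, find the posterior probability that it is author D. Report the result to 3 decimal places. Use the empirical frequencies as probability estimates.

author C: (11/72) × (2/11) × (7/11) × (7/11) ≈ 0.0112489
author D: (30/72) × (23/30) × (18/30) × (23/30) ≈ 0.146944
author A: (31/72) × (5/31) × (3/31) × (18/31) ≈ 0.00390219
P(author D | x) = 0.146944 / 0.16209509 ≈ 0.907

0.907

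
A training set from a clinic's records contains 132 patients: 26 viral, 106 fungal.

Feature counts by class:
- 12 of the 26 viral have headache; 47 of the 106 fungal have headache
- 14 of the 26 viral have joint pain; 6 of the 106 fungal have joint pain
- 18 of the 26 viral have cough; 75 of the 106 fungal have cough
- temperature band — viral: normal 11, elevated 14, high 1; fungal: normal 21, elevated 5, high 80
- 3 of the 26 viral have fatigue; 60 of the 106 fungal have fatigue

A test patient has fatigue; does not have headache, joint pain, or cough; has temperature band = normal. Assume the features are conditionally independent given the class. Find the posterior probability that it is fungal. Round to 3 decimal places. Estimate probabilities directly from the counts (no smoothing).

0.950

viral: (26/132) × (14/26) × (12/26) × (8/26) × (11/26) × (3/26) ≈ 0.000735268
fungal: (106/132) × (59/106) × (100/106) × (31/106) × (21/106) × (60/106) ≈ 0.0138289
P(fungal | x) = 0.0138289 / 0.014564168 ≈ 0.950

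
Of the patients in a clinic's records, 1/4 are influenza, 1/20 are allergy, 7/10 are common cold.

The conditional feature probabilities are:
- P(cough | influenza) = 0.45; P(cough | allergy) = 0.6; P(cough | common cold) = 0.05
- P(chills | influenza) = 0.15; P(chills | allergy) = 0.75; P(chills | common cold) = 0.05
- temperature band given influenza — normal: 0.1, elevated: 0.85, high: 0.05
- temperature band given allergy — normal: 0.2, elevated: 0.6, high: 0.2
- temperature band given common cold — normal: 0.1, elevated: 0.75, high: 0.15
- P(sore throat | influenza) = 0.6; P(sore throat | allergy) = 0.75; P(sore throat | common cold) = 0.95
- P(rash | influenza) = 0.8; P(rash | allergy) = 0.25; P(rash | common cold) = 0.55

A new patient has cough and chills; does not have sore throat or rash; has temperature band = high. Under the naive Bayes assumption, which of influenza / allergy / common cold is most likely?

influenza: 0.25 × 0.45 × 0.15 × 0.05 × (1−0.6) × (1−0.8) = 0.0000675
allergy: 0.05 × 0.6 × 0.75 × 0.2 × (1−0.75) × (1−0.25) = 0.00084375
common cold: 0.7 × 0.05 × 0.05 × 0.15 × (1−0.95) × (1−0.55) = 0.00000590625
Highest score → allergy.

allergy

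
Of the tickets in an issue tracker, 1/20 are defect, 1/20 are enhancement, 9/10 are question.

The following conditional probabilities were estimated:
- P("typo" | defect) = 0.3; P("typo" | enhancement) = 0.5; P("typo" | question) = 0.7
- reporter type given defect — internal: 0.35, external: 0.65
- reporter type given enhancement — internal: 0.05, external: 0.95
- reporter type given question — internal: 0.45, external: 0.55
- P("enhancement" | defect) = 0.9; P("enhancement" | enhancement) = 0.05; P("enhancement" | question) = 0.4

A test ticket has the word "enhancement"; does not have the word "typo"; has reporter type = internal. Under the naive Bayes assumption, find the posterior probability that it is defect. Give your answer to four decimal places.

defect: 0.05 × (1−0.3) × 0.35 × 0.9 = 0.011025
enhancement: 0.05 × (1−0.5) × 0.05 × 0.05 = 0.0000625
question: 0.9 × (1−0.7) × 0.45 × 0.4 = 0.0486
P(defect | x) = 0.011025 / 0.0596875 ≈ 0.1847

0.1847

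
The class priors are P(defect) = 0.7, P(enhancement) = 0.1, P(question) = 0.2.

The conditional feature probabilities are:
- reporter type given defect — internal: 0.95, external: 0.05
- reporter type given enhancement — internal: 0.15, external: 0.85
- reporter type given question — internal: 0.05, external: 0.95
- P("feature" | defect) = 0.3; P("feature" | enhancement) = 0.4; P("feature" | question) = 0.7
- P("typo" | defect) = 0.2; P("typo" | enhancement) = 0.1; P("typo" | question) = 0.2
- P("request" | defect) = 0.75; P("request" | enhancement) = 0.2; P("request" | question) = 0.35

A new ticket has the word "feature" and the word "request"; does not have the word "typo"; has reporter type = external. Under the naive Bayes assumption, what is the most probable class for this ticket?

question

defect: 0.7 × 0.05 × 0.3 × (1−0.2) × 0.75 = 0.0063
enhancement: 0.1 × 0.85 × 0.4 × (1−0.1) × 0.2 = 0.00612
question: 0.2 × 0.95 × 0.7 × (1−0.2) × 0.35 = 0.03724
Highest score → question.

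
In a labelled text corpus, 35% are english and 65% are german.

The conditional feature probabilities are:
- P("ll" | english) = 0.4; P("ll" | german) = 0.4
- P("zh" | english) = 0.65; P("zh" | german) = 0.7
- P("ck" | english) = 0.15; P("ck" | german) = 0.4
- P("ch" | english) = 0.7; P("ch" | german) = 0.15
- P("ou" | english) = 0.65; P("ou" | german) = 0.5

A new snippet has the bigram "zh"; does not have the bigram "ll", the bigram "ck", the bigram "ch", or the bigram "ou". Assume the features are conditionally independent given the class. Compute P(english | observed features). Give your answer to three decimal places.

0.149

english: 0.35 × (1−0.4) × 0.65 × (1−0.15) × (1−0.7) × (1−0.65) = 0.012182625
german: 0.65 × (1−0.4) × 0.7 × (1−0.4) × (1−0.15) × (1−0.5) = 0.069615
P(english | x) = 0.012182625 / 0.081797625 ≈ 0.149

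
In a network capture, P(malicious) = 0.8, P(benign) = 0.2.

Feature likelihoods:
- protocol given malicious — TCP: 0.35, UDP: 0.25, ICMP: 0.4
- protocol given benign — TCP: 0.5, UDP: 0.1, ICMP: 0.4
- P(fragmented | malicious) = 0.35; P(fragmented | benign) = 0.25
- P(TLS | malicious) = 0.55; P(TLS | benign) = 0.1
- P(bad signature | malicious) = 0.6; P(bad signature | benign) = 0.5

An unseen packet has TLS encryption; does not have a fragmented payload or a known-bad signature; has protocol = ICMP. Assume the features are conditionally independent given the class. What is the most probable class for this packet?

malicious

malicious: 0.8 × 0.4 × (1−0.35) × 0.55 × (1−0.6) = 0.04576
benign: 0.2 × 0.4 × (1−0.25) × 0.1 × (1−0.5) = 0.003
Highest score → malicious.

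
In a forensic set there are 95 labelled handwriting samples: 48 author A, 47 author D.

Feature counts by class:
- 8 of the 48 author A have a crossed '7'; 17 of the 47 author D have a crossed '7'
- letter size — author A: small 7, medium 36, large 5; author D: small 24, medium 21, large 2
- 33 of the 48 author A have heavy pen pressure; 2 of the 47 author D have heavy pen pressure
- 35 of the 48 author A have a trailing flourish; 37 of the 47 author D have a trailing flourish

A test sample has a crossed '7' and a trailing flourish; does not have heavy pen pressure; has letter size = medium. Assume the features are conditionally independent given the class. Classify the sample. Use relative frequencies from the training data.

author D

author A: (48/95) × (8/48) × (36/48) × (15/48) × (35/48) ≈ 0.0143914
author D: (47/95) × (17/47) × (21/47) × (45/47) × (37/47) ≈ 0.060265
Highest score → author D.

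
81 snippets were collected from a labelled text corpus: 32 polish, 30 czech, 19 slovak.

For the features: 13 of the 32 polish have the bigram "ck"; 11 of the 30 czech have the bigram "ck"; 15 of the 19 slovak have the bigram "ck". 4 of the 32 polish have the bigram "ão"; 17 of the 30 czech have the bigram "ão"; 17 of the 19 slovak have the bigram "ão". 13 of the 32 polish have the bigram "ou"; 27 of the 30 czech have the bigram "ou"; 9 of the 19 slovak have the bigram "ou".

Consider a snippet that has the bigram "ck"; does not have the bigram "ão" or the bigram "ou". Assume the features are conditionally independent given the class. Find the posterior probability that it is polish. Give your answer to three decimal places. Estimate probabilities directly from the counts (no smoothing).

0.838

polish: (32/81) × (13/32) × (28/32) × (19/32) ≈ 0.0833816
czech: (30/81) × (11/30) × (13/30) × (3/30) ≈ 0.00588477
slovak: (19/81) × (15/19) × (2/19) × (10/19) ≈ 0.0102596
P(polish | x) = 0.0833816 / 0.09952597 ≈ 0.838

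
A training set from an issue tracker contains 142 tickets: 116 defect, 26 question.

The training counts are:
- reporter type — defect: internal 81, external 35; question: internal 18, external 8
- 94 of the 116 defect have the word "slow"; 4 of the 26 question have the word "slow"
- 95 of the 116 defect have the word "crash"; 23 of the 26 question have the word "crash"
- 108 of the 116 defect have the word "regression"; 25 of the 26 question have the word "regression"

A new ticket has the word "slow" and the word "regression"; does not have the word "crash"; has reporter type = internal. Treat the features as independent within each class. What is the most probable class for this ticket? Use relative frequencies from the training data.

defect

defect: (116/142) × (81/116) × (94/116) × (21/116) × (108/116) ≈ 0.0779101
question: (26/142) × (18/26) × (4/26) × (3/26) × (25/26) ≈ 0.00216364
Highest score → defect.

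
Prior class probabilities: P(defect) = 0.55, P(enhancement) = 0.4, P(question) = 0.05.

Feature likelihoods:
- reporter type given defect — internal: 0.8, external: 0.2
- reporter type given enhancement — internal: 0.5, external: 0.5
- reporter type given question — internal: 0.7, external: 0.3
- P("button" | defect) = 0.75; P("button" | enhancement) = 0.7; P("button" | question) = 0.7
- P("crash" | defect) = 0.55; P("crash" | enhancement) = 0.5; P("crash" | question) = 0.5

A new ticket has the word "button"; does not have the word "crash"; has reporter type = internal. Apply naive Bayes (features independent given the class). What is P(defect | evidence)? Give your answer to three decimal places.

defect: 0.55 × 0.8 × 0.75 × (1−0.55) = 0.1485
enhancement: 0.4 × 0.5 × 0.7 × (1−0.5) = 0.07
question: 0.05 × 0.7 × 0.7 × (1−0.5) = 0.01225
P(defect | x) = 0.1485 / 0.23075 ≈ 0.644

0.644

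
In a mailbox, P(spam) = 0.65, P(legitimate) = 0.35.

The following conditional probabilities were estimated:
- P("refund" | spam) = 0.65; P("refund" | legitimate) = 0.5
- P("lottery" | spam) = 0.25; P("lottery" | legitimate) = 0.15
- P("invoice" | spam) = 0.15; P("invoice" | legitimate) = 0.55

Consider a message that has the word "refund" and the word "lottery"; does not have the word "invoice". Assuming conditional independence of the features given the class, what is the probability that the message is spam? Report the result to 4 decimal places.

0.8837

spam: 0.65 × 0.65 × 0.25 × (1−0.15) = 0.08978125
legitimate: 0.35 × 0.5 × 0.15 × (1−0.55) = 0.0118125
P(spam | x) = 0.08978125 / 0.10159375 ≈ 0.8837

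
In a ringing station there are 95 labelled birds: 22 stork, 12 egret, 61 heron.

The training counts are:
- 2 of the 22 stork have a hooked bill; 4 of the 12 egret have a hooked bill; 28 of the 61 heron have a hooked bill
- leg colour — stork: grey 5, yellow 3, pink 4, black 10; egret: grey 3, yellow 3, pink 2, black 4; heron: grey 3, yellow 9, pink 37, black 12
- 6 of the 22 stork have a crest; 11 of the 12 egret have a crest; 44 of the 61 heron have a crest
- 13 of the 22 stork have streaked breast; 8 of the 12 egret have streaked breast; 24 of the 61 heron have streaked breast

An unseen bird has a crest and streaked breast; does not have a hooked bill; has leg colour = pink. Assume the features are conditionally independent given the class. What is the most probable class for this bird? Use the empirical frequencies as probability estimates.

stork: (22/95) × (20/22) × (4/22) × (6/22) × (13/22) ≈ 0.00616869
egret: (12/95) × (8/12) × (2/12) × (11/12) × (8/12) ≈ 0.008577
heron: (61/95) × (33/61) × (37/61) × (44/61) × (24/61) ≈ 0.0597952
Highest score → heron.

heron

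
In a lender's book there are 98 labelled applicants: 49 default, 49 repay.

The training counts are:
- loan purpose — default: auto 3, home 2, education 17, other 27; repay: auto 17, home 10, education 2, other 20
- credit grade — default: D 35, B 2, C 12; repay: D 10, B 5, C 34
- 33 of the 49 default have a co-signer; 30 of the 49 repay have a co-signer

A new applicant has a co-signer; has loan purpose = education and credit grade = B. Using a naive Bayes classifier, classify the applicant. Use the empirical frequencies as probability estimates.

default

default: (49/98) × (17/49) × (2/49) × (33/49) ≈ 0.00476842
repay: (49/98) × (2/49) × (5/49) × (30/49) ≈ 0.00127498
Highest score → default.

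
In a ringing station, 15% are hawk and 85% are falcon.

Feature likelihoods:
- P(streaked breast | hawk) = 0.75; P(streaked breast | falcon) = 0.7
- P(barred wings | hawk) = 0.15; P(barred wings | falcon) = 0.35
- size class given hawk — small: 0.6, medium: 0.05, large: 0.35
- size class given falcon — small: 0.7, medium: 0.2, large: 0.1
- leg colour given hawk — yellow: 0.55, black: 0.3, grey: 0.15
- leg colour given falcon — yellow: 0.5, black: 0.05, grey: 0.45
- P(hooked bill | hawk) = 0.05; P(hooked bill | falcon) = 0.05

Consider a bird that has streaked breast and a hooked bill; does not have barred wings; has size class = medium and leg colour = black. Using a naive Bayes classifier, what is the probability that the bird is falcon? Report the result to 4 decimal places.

hawk: 0.15 × 0.75 × (1−0.15) × 0.05 × 0.3 × 0.05 = 0.00007171875
falcon: 0.85 × 0.7 × (1−0.35) × 0.2 × 0.05 × 0.05 = 0.000193375
P(falcon | x) = 0.000193375 / 0.00026509375 ≈ 0.7295

0.7295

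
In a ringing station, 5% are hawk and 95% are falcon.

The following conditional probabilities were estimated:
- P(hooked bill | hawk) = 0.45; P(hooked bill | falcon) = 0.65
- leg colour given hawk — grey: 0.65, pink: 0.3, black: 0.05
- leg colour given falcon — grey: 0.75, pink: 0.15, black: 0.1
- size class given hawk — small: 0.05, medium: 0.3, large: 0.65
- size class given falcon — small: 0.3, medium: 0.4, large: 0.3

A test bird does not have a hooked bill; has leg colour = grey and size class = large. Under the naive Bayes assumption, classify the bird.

hawk: 0.05 × (1−0.45) × 0.65 × 0.65 = 0.01161875
falcon: 0.95 × (1−0.65) × 0.75 × 0.3 = 0.0748125
Highest score → falcon.

falcon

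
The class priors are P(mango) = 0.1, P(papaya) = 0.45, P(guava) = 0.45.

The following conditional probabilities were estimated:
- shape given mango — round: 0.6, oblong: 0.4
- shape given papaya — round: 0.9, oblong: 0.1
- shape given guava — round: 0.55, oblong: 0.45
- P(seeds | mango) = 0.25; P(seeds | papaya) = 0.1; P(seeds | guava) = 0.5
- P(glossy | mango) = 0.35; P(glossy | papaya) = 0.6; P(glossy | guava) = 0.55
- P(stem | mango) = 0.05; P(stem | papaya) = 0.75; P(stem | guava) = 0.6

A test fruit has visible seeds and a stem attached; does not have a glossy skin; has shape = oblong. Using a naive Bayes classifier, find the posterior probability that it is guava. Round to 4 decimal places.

mango: 0.1 × 0.4 × 0.25 × (1−0.35) × 0.05 = 0.000325
papaya: 0.45 × 0.1 × 0.1 × (1−0.6) × 0.75 = 0.00135
guava: 0.45 × 0.45 × 0.5 × (1−0.55) × 0.6 = 0.0273375
P(guava | x) = 0.0273375 / 0.0290125 ≈ 0.9423

0.9423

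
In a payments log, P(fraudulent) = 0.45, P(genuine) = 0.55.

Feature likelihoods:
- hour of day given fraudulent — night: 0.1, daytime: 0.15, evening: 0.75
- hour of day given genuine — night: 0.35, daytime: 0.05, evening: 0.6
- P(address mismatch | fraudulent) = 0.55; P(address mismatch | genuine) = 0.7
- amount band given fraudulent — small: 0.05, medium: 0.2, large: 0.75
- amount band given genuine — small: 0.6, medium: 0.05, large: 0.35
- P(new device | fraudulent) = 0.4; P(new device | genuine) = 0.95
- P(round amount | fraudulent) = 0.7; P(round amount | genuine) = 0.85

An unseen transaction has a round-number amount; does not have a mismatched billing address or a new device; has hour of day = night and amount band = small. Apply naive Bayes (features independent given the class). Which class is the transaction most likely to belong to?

fraudulent: 0.45 × 0.1 × (1−0.55) × 0.05 × (1−0.4) × 0.7 = 0.00042525
genuine: 0.55 × 0.35 × (1−0.7) × 0.6 × (1−0.95) × 0.85 = 0.001472625
Highest score → genuine.

genuine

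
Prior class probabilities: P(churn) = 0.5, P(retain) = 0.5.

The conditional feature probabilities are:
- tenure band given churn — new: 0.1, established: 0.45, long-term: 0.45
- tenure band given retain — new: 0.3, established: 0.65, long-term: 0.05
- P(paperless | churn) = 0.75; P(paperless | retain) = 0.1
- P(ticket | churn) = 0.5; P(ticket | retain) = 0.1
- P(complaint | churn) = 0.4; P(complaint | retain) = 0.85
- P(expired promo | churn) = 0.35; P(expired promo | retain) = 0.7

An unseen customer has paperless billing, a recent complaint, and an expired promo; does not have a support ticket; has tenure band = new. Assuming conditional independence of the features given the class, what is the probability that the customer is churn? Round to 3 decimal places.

churn: 0.5 × 0.1 × 0.75 × (1−0.5) × 0.4 × 0.35 = 0.002625
retain: 0.5 × 0.3 × 0.1 × (1−0.1) × 0.85 × 0.7 = 0.0080325
P(churn | x) = 0.002625 / 0.0106575 ≈ 0.246

0.246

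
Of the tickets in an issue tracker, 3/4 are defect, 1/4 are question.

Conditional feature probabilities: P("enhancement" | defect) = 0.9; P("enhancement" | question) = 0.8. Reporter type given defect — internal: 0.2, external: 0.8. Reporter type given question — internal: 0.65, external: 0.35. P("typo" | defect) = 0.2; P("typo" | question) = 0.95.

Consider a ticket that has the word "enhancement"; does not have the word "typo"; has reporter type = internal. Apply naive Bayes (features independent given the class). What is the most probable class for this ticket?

defect: 0.75 × 0.9 × 0.2 × (1−0.2) = 0.108
question: 0.25 × 0.8 × 0.65 × (1−0.95) = 0.0065
Highest score → defect.

defect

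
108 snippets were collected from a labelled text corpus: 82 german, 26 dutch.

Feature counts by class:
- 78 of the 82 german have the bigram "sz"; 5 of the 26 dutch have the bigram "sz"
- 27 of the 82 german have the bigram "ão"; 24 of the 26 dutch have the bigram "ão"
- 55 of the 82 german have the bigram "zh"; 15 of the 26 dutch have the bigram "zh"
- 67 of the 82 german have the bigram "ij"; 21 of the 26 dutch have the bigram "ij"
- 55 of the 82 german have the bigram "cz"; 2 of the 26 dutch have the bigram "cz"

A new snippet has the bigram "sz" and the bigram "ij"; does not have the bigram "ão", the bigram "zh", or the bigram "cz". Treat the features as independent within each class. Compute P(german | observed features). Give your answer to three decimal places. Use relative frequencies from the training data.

0.974

german: (82/108) × (78/82) × (55/82) × (27/82) × (67/82) × (27/82) ≈ 0.0429122
dutch: (26/108) × (5/26) × (2/26) × (11/26) × (21/26) × (24/26) ≈ 0.00112333
P(german | x) = 0.0429122 / 0.04403553 ≈ 0.974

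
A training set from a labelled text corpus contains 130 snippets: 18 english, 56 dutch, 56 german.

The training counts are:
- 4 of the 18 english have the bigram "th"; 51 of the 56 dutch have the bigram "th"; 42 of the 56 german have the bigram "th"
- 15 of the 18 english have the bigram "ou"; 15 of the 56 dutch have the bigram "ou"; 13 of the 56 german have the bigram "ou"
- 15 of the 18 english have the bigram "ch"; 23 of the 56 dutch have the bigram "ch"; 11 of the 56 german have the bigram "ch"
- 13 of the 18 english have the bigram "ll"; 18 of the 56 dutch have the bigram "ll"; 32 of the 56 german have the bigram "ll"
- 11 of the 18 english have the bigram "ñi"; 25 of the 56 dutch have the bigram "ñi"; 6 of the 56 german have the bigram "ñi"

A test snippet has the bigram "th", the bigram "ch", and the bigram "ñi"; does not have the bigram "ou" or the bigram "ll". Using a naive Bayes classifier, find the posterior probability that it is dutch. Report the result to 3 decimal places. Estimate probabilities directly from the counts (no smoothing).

0.923

english: (18/130) × (4/18) × (3/18) × (15/18) × (5/18) × (11/18) ≈ 0.000725441
dutch: (56/130) × (51/56) × (41/56) × (23/56) × (38/56) × (25/56) ≈ 0.0357363
german: (56/130) × (42/56) × (43/56) × (11/56) × (24/56) × (6/56) ≈ 0.00223757
P(dutch | x) = 0.0357363 / 0.038699311 ≈ 0.923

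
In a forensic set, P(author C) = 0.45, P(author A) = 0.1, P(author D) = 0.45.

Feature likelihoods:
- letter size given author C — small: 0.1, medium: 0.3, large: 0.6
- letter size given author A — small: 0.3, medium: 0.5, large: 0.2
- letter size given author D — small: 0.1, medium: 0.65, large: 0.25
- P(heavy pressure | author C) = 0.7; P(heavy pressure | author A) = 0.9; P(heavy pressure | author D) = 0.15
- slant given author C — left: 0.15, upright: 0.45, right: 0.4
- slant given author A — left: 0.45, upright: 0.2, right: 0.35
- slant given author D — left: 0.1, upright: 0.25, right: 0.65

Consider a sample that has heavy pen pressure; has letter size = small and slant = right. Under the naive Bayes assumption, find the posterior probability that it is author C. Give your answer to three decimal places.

author C: 0.45 × 0.1 × 0.7 × 0.4 = 0.0126
author A: 0.1 × 0.3 × 0.9 × 0.35 = 0.00945
author D: 0.45 × 0.1 × 0.15 × 0.65 = 0.0043875
P(author C | x) = 0.0126 / 0.0264375 ≈ 0.477

0.477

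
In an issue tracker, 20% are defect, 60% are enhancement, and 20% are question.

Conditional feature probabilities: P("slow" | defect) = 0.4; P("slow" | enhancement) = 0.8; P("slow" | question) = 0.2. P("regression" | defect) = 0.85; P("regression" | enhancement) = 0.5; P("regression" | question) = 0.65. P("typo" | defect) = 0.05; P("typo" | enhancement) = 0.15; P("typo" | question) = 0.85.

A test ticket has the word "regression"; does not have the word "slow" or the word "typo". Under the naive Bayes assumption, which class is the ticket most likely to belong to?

defect

defect: 0.2 × (1−0.4) × 0.85 × (1−0.05) = 0.0969
enhancement: 0.6 × (1−0.8) × 0.5 × (1−0.15) = 0.051
question: 0.2 × (1−0.2) × 0.65 × (1−0.85) = 0.0156
Highest score → defect.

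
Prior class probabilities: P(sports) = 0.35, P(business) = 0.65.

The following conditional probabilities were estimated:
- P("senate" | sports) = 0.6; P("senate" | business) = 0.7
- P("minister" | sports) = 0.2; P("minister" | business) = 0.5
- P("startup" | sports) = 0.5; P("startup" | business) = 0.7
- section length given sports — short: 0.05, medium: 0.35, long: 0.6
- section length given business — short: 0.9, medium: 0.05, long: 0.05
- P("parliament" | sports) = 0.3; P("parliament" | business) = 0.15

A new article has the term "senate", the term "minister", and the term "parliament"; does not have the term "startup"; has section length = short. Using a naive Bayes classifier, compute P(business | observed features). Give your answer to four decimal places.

0.9669

sports: 0.35 × 0.6 × 0.2 × (1−0.5) × 0.05 × 0.3 = 0.000315
business: 0.65 × 0.7 × 0.5 × (1−0.7) × 0.9 × 0.15 = 0.00921375
P(business | x) = 0.00921375 / 0.00952875 ≈ 0.9669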